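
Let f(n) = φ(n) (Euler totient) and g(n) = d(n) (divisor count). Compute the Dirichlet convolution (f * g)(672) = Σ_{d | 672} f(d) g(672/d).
(φ * d)(672) = 2016

Divisors of 672: [1, 2, 3, 4, 6, 7, 8, 12, 14, 16, 21, 24, 28, 32, 42, 48, 56, 84, 96, 112, 168, 224, 336, 672]. For each d | 672:
  d = 1: φ(1) · d(672/1) = 1 · 24 = 24
  d = 2: φ(2) · d(672/2) = 1 · 20 = 20
  d = 3: φ(3) · d(672/3) = 2 · 12 = 24
  d = 4: φ(4) · d(672/4) = 2 · 16 = 32
  d = 6: φ(6) · d(672/6) = 2 · 10 = 20
  d = 7: φ(7) · d(672/7) = 6 · 12 = 72
  d = 8: φ(8) · d(672/8) = 4 · 12 = 48
  d = 12: φ(12) · d(672/12) = 4 · 8 = 32
  d = 14: φ(14) · d(672/14) = 6 · 10 = 60
  d = 16: φ(16) · d(672/16) = 8 · 8 = 64
  d = 21: φ(21) · d(672/21) = 12 · 6 = 72
  d = 24: φ(24) · d(672/24) = 8 · 6 = 48
  d = 28: φ(28) · d(672/28) = 12 · 8 = 96
  d = 32: φ(32) · d(672/32) = 16 · 4 = 64
  d = 42: φ(42) · d(672/42) = 12 · 5 = 60
  d = 48: φ(48) · d(672/48) = 16 · 4 = 64
  d = 56: φ(56) · d(672/56) = 24 · 6 = 144
  d = 84: φ(84) · d(672/84) = 24 · 4 = 96
  d = 96: φ(96) · d(672/96) = 32 · 2 = 64
  d = 112: φ(112) · d(672/112) = 48 · 4 = 192
  d = 168: φ(168) · d(672/168) = 48 · 3 = 144
  d = 224: φ(224) · d(672/224) = 96 · 2 = 192
  d = 336: φ(336) · d(672/336) = 96 · 2 = 192
  d = 672: φ(672) · d(672/672) = 192 · 1 = 192
Summing: (φ * d)(672) = 24 + 20 + 24 + 32 + 20 + 72 + 48 + 32 + 60 + 64 + 72 + 48 + 96 + 64 + 60 + 64 + 144 + 96 + 64 + 192 + 144 + 192 + 192 + 192 = 2016.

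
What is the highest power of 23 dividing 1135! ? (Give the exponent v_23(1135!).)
v_23(1135!) = 51

Legendre's formula: v_p(n!) = Σ_{k ≥ 1} ⌊n / p^k⌋. For p = 23, n = 1135, the terms are:
  ⌊1135/23^1⌋ = ⌊1135/23⌋ = 49
  ⌊1135/23^2⌋ = ⌊1135/529⌋ = 2
(the next term ⌊1135/23^3⌋ = 0, terminating the sum). Summing: v_23(1135!) = 49 + 2 = 51.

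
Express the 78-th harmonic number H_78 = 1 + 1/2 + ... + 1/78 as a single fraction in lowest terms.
H_78 = 61462860623241058403302042280303/12441066073952429195098876987200

Direct summation: H_78 = 1 + 1/2 + ... + 1/78. The least common denominator is lcm(1, ..., 78) = 410555180440430163438262940577600; over this denominator the numerator is 410555180440430163438262940577600 + 205277590220215081719131470288800 + 136851726813476721146087646859200 + 102638795110107540859565735144400 + 82111036088086032687652588115520 + 68425863406738360573043823429600 + 58650740062918594776894705796800 + 51319397555053770429782867572200 + 45617242271158907048695882286400 + 41055518044043016343826294057760 + 37323198221857287585296630961600 + 34212931703369180286521911714800 + 31581167726186935649097149275200 + 29325370031459297388447352898400 + 27370345362695344229217529371840 + 25659698777526885214891433786100 + 24150304731790009614015467092800 + 22808621135579453524347941143200 + 21608167391601587549382260030400 + 20527759022021508171913147028880 + 19550246687639531592298235265600 + 18661599110928643792648315480800 + 17850225236540441888620127851200 + 17106465851684590143260955857400 + 16422207217617206537530517623104 + 15790583863093467824548574637600 + 15205747423719635682898627428800 + 14662685015729648694223676449200 + 14157075187601040118560791054400 + 13685172681347672114608764685920 + 13243715498078392368976223889600 + 12829849388763442607445716893050 + 12441066073952429195098876987200 + 12075152365895004807007733546400 + 11730148012583718955378941159360 + 11404310567789726762173970571600 + 11096085957849463876709809204800 + 10804083695800793774691130015200 + 10527055908728978549699049758400 + 10263879511010754085956573514440 + 10013540986351955205811291233600 + 9775123343819765796149117632800 + 9547794893963492172982859083200 + 9330799555464321896324157740400 + 9123448454231781409739176457280 + 8925112618270220944310063925600 + 8735216605115535392303466820800 + 8553232925842295071630477928700 + 8378677151845513539556386542400 + 8211103608808603268765258811552 + 8050101577263336538005155697600 + 7895291931546733912274287318800 + 7746324159253399310155904539200 + 7602873711859817841449313714400 + 7464639644371457517059326192320 + 7331342507864824347111838224600 + 7202722463867195849794086676800 + 7078537593800520059280395527200 + 6958562380346273956580727806400 + 6842586340673836057304382342960 + 6730412794105412515381359681600 + 6621857749039196184488111944800 + 6516748895879843864099411755200 + 6414924694381721303722858446525 + 6316233545237387129819429855040 + 6220533036976214597549438493600 + 6127689260304927812511387172800 + 6037576182947502403503866773200 + 5950075078846813962873375950400 + 5865074006291859477689470579680 + 5782467330146903710398069585600 + 5702155283894863381086985285800 + 5624043567677125526551547131200 + 5548042978924731938354904602400 + 5474069072539068845843505874368 + 5402041847900396887345565007600 + 5331885460265326797899518708800 + 5263527954364489274849524879200 = 2028274400566954927308967395249999, so H_78 = 2028274400566954927308967395249999/410555180440430163438262940577600; reducing by gcd(2028274400566954927308967395249999, 410555180440430163438262940577600) = 33 gives 61462860623241058403302042280303/12441066073952429195098876987200 ≈ 4.94032. (The PNT-adjacent estimate ln(78) + γ ≈ 4.93392 matches within O(1/n).)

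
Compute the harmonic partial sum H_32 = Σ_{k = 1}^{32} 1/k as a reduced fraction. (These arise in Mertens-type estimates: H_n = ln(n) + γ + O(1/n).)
H_32 = 586061125622639/144403552893600

Direct summation: H_32 = 1 + 1/2 + ... + 1/32. The least common denominator is lcm(1, ..., 32) = 144403552893600; over this denominator the numerator is 144403552893600 + 72201776446800 + 48134517631200 + 36100888223400 + 28880710578720 + 24067258815600 + 20629078984800 + 18050444111700 + 16044839210400 + 14440355289360 + 13127595717600 + 12033629407800 + 11107965607200 + 10314539492400 + 9626903526240 + 9025222055850 + 8494326640800 + 8022419605200 + 7600186994400 + 7220177644680 + 6876359661600 + 6563797858800 + 6278415343200 + 6016814703900 + 5776142115744 + 5553982803600 + 5348279736800 + 5157269746200 + 4979432858400 + 4813451763120 + 4658179125600 + 4512611027925 = 586061125622639, so H_32 = 586061125622639/144403552893600 (already in lowest terms) ≈ 4.05850. (The PNT-adjacent estimate ln(32) + γ ≈ 4.04295 matches within O(1/n).)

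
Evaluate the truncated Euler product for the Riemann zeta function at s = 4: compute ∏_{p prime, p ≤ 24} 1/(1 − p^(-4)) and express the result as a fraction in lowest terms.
∏ = 179711034607426083154393/166042662475294310400000

The primes p ≤ 24 are [2, 3, 5, 7, 11, 13, 17, 19, 23]. For each prime, (1 − 1/p^4)^(-1) = p^4 / (p^4 − 1). The product is (1 − 1/2^4)^(-1), (1 − 1/3^4)^(-1), (1 − 1/5^4)^(-1), (1 − 1/7^4)^(-1), (1 − 1/11^4)^(-1), (1 − 1/13^4)^(-1), (1 − 1/17^4)^(-1), (1 − 1/19^4)^(-1), (1 − 1/23^4)^(-1) = ∏ p^4 / (p^4 − 1) = 179711034607426083154393/166042662475294310400000.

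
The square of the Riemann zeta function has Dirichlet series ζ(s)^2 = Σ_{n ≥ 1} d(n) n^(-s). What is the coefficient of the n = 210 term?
d(210) = 16

ζ(s)^2 = (Σ 1/m^s)(Σ 1/k^s). The coefficient of 1/n^s in the product is the number of ordered pairs (m, k) with mk = n, which equals d(n). For n = 210, divisors are [1, 2, 3, 5, 6, 7, 10, 14, 15, 21, 30, 35, 42, 70, 105, 210], so d(210) = 16.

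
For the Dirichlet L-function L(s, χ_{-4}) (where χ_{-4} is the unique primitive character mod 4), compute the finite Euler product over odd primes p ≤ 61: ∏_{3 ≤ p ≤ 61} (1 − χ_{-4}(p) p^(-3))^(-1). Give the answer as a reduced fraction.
∏ = 126115667482028600084463789626710364805572778792731/130156894276470431285217911893722225289762827141120

The odd primes p ≤ 61 are [3, 5, 7, 11, 13, 17, 19, 23, 29, 31, 37, 41, 43, 47, 53, 59, 61]. For each, χ(p) = 1 if p ≡ 1 mod 4, χ(p) = −1 if p ≡ 3 mod 4. Taking (1 − χ(p)/p^3)^(-1) = p^3/(p^3 − χ(p)): (1 − (-1)/3^3)^(-1) · (1 − (1)/5^3)^(-1) · (1 − (-1)/7^3)^(-1) · (1 − (-1)/11^3)^(-1) · (1 − (1)/13^3)^(-1) · (1 − (1)/17^3)^(-1) · (1 − (-1)/19^3)^(-1) · (1 − (-1)/23^3)^(-1) · (1 − (1)/29^3)^(-1) · (1 − (-1)/31^3)^(-1) · (1 − (1)/37^3)^(-1) · (1 − (1)/41^3)^(-1) · (1 − (-1)/43^3)^(-1) · (1 − (-1)/47^3)^(-1) · (1 − (1)/53^3)^(-1) · (1 − (-1)/59^3)^(-1) · (1 − (1)/61^3)^(-1) = 126115667482028600084463789626710364805572778792731/130156894276470431285217911893722225289762827141120.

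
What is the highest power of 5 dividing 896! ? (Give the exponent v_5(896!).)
v_5(896!) = 222

Legendre's formula: v_p(n!) = Σ_{k ≥ 1} ⌊n / p^k⌋. For p = 5, n = 896, the terms are:
  ⌊896/5^1⌋ = ⌊896/5⌋ = 179
  ⌊896/5^2⌋ = ⌊896/25⌋ = 35
  ⌊896/5^3⌋ = ⌊896/125⌋ = 7
  ⌊896/5^4⌋ = ⌊896/625⌋ = 1
(the next term ⌊896/5^5⌋ = 0, terminating the sum). Summing: v_5(896!) = 179 + 35 + 7 + 1 = 222.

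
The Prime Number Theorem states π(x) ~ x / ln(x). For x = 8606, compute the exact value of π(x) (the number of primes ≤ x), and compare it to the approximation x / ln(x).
π(8606) = 1071;  x/ln(x) ≈ 949.87;  relative error ≈ 11.31%.

Directly count primes up to 8606: π(8606) = 1071. The PNT approximation gives 8606/ln(8606) ≈ 8606/9.06021 ≈ 949.87. Relative error (π(x) − x/ln(x)) / π(x) ≈ 11.31%; the approximation is known to undercount slightly (Li(x) is a better estimate).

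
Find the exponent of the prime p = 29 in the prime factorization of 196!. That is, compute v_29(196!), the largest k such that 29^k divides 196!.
v_29(196!) = 6

Legendre's formula: v_p(n!) = Σ_{k ≥ 1} ⌊n / p^k⌋. For p = 29, n = 196, the terms are:
  ⌊196/29^1⌋ = ⌊196/29⌋ = 6
(the next term ⌊196/29^2⌋ = 0, terminating the sum). Summing: v_29(196!) = 6 = 6.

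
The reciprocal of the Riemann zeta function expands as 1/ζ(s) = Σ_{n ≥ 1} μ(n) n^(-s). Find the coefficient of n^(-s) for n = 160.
μ(160) = 0

Factor n = 160 = 2^5 · 5. μ(n) = 0 if any exponent ≥ 2 (not squarefree); otherwise μ(n) = (−1)^{ω(n)} where ω(n) is the number of distinct prime factors. Applying: μ(160) = 0.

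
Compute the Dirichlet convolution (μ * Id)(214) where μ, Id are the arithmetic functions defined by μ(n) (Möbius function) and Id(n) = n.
(μ * Id)(214) = 106

Divisors of 214: [1, 2, 107, 214]. For each d | 214:
  d = 1: μ(1) · Id(214/1) = 1 · 214 = 214
  d = 2: μ(2) · Id(214/2) = -1 · 107 = -107
  d = 107: μ(107) · Id(214/107) = -1 · 2 = -2
  d = 214: μ(214) · Id(214/214) = 1 · 1 = 1
Summing: (μ * Id)(214) = 214 + -107 + -2 + 1 = 106.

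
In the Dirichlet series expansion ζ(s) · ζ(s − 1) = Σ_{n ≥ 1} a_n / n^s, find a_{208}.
σ(208) = 434

In the product (Σ m^0/m^s)(Σ k / k^s) = Σ (Σ_{d | n} d) / n^s, the coefficient of 1/n^s is σ(n) = Σ_{d | n} d. For n = 208, divisors are [1, 2, 4, 8, 13, 16, 26, 52, 104, 208]; summing: σ(208) = 434.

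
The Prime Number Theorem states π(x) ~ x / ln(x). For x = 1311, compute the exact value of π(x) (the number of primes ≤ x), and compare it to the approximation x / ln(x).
π(1311) = 214;  x/ln(x) ≈ 182.63;  relative error ≈ 14.66%.

Directly count primes up to 1311: π(1311) = 214. The PNT approximation gives 1311/ln(1311) ≈ 1311/7.17855 ≈ 182.63. Relative error (π(x) − x/ln(x)) / π(x) ≈ 14.66%; the approximation is known to undercount slightly (Li(x) is a better estimate).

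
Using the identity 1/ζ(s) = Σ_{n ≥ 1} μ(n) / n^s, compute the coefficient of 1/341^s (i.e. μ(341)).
μ(341) = 1

Factor n = 341 = 11 · 31. μ(n) = 0 if any exponent ≥ 2 (not squarefree); otherwise μ(n) = (−1)^{ω(n)} where ω(n) is the number of distinct prime factors. Applying: μ(341) = 1.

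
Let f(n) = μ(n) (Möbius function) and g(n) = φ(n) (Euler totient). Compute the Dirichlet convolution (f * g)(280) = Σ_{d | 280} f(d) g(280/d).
(μ * φ)(280) = 30

Divisors of 280: [1, 2, 4, 5, 7, 8, 10, 14, 20, 28, 35, 40, 56, 70, 140, 280]. For each d | 280:
  d = 1: μ(1) · φ(280/1) = 1 · 96 = 96
  d = 2: μ(2) · φ(280/2) = -1 · 48 = -48
  d = 4: μ(4) · φ(280/4) = 0 · 24 = 0
  d = 5: μ(5) · φ(280/5) = -1 · 24 = -24
  d = 7: μ(7) · φ(280/7) = -1 · 16 = -16
  d = 8: μ(8) · φ(280/8) = 0 · 24 = 0
  d = 10: μ(10) · φ(280/10) = 1 · 12 = 12
  d = 14: μ(14) · φ(280/14) = 1 · 8 = 8
  d = 20: μ(20) · φ(280/20) = 0 · 6 = 0
  d = 28: μ(28) · φ(280/28) = 0 · 4 = 0
  d = 35: μ(35) · φ(280/35) = 1 · 4 = 4
  d = 40: μ(40) · φ(280/40) = 0 · 6 = 0
  d = 56: μ(56) · φ(280/56) = 0 · 4 = 0
  d = 70: μ(70) · φ(280/70) = -1 · 2 = -2
  d = 140: μ(140) · φ(280/140) = 0 · 1 = 0
  d = 280: μ(280) · φ(280/280) = 0 · 1 = 0
Summing: (μ * φ)(280) = 96 + -48 + 0 + -24 + -16 + 0 + 12 + 8 + 0 + 0 + 4 + 0 + 0 + -2 + 0 + 0 = 30.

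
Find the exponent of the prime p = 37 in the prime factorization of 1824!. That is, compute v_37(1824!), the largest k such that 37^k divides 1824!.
v_37(1824!) = 50

Legendre's formula: v_p(n!) = Σ_{k ≥ 1} ⌊n / p^k⌋. For p = 37, n = 1824, the terms are:
  ⌊1824/37^1⌋ = ⌊1824/37⌋ = 49
  ⌊1824/37^2⌋ = ⌊1824/1369⌋ = 1
(the next term ⌊1824/37^3⌋ = 0, terminating the sum). Summing: v_37(1824!) = 49 + 1 = 50.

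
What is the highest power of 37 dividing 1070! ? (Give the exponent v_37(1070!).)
v_37(1070!) = 28

Legendre's formula: v_p(n!) = Σ_{k ≥ 1} ⌊n / p^k⌋. For p = 37, n = 1070, the terms are:
  ⌊1070/37^1⌋ = ⌊1070/37⌋ = 28
(the next term ⌊1070/37^2⌋ = 0, terminating the sum). Summing: v_37(1070!) = 28 = 28.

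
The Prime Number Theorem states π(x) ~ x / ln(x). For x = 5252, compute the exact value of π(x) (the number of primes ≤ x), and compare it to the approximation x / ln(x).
π(5252) = 697;  x/ln(x) ≈ 613.10;  relative error ≈ 12.04%.

Directly count primes up to 5252: π(5252) = 697. The PNT approximation gives 5252/ln(5252) ≈ 5252/8.56636 ≈ 613.10. Relative error (π(x) − x/ln(x)) / π(x) ≈ 12.04%; the approximation is known to undercount slightly (Li(x) is a better estimate).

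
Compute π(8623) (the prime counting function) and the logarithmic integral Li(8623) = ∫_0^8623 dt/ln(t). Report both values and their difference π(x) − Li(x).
π(8623) = 1073;  Li(8623) ≈ 1095.45;  π(x) − Li(x) ≈ -22.45.

Direct count of primes ≤ 8623 gives π(8623) = 1073. Numerical evaluation of the logarithmic integral gives Li(8623) ≈ 1095.45. The difference π(x) − Li(x) ≈ -22.45 is typically negative for small/moderate x (Li(x) overestimates), though Littlewood's theorem shows this sign changes infinitely often.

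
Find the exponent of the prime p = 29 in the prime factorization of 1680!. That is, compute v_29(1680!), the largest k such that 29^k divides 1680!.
v_29(1680!) = 58

Legendre's formula: v_p(n!) = Σ_{k ≥ 1} ⌊n / p^k⌋. For p = 29, n = 1680, the terms are:
  ⌊1680/29^1⌋ = ⌊1680/29⌋ = 57
  ⌊1680/29^2⌋ = ⌊1680/841⌋ = 1
(the next term ⌊1680/29^3⌋ = 0, terminating the sum). Summing: v_29(1680!) = 57 + 1 = 58.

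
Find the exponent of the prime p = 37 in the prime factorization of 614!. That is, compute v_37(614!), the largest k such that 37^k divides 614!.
v_37(614!) = 16

Legendre's formula: v_p(n!) = Σ_{k ≥ 1} ⌊n / p^k⌋. For p = 37, n = 614, the terms are:
  ⌊614/37^1⌋ = ⌊614/37⌋ = 16
(the next term ⌊614/37^2⌋ = 0, terminating the sum). Summing: v_37(614!) = 16 = 16.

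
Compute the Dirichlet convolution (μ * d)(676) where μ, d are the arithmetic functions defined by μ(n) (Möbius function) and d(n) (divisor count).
(μ * d)(676) = 1

Divisors of 676: [1, 2, 4, 13, 26, 52, 169, 338, 676]. For each d | 676:
  d = 1: μ(1) · d(676/1) = 1 · 9 = 9
  d = 2: μ(2) · d(676/2) = -1 · 6 = -6
  d = 4: μ(4) · d(676/4) = 0 · 3 = 0
  d = 13: μ(13) · d(676/13) = -1 · 6 = -6
  d = 26: μ(26) · d(676/26) = 1 · 4 = 4
  d = 52: μ(52) · d(676/52) = 0 · 2 = 0
  d = 169: μ(169) · d(676/169) = 0 · 3 = 0
  d = 338: μ(338) · d(676/338) = 0 · 2 = 0
  d = 676: μ(676) · d(676/676) = 0 · 1 = 0
Summing: (μ * d)(676) = 9 + -6 + 0 + -6 + 4 + 0 + 0 + 0 + 0 = 1.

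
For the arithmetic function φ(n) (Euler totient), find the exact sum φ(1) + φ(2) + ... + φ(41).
Σ_{n ≤ 41} φ(n) = 530

Compute φ(n) for each 1 ≤ n ≤ 41: φ(1) = 1, φ(2) = 1, φ(3) = 2, φ(4) = 2, φ(5) = 4, φ(6) = 2, φ(7) = 6, φ(8) = 4, φ(9) = 6, φ(10) = 4, φ(11) = 10, φ(12) = 4, φ(13) = 12, φ(14) = 6, φ(15) = 8, φ(16) = 8, φ(17) = 16, φ(18) = 6, φ(19) = 18, φ(20) = 8, φ(21) = 12, φ(22) = 10, φ(23) = 22, φ(24) = 8, φ(25) = 20, φ(26) = 12, φ(27) = 18, φ(28) = 12, φ(29) = 28, φ(30) = 8, φ(31) = 30, φ(32) = 16, φ(33) = 20, φ(34) = 16, φ(35) = 24, φ(36) = 12, φ(37) = 36, φ(38) = 18, φ(39) = 24, φ(40) = 16, φ(41) = 40. Summing all 41 values: 530. (Average order: Σ_{n ≤ x} φ(n) ~ (3/π²) x². For x = 41, (3/π²)·41² ≈ 510.96.)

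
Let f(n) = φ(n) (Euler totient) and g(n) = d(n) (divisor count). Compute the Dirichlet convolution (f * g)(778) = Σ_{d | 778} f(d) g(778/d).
(φ * d)(778) = 1170

Divisors of 778: [1, 2, 389, 778]. For each d | 778:
  d = 1: φ(1) · d(778/1) = 1 · 4 = 4
  d = 2: φ(2) · d(778/2) = 1 · 2 = 2
  d = 389: φ(389) · d(778/389) = 388 · 2 = 776
  d = 778: φ(778) · d(778/778) = 388 · 1 = 388
Summing: (φ * d)(778) = 4 + 2 + 776 + 388 = 1170.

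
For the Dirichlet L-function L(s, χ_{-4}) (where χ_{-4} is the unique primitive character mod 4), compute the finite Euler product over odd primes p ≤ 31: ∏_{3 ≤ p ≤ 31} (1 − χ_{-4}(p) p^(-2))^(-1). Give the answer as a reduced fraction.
∏ = 70163108671177093/76623095660544000

The odd primes p ≤ 31 are [3, 5, 7, 11, 13, 17, 19, 23, 29, 31]. For each, χ(p) = 1 if p ≡ 1 mod 4, χ(p) = −1 if p ≡ 3 mod 4. Taking (1 − χ(p)/p^2)^(-1) = p^2/(p^2 − χ(p)): (1 − (-1)/3^2)^(-1) · (1 − (1)/5^2)^(-1) · (1 − (-1)/7^2)^(-1) · (1 − (-1)/11^2)^(-1) · (1 − (1)/13^2)^(-1) · (1 − (1)/17^2)^(-1) · (1 − (-1)/19^2)^(-1) · (1 − (-1)/23^2)^(-1) · (1 − (1)/29^2)^(-1) · (1 − (-1)/31^2)^(-1) = 70163108671177093/76623095660544000.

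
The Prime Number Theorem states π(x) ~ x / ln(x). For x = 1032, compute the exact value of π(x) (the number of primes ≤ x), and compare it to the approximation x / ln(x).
π(1032) = 173;  x/ln(x) ≈ 148.72;  relative error ≈ 14.04%.

Directly count primes up to 1032: π(1032) = 173. The PNT approximation gives 1032/ln(1032) ≈ 1032/6.93925 ≈ 148.72. Relative error (π(x) − x/ln(x)) / π(x) ≈ 14.04%; the approximation is known to undercount slightly (Li(x) is a better estimate).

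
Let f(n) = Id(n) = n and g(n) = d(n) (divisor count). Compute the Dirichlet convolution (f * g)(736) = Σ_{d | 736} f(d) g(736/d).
(Id * d)(736) = 3000

Divisors of 736: [1, 2, 4, 8, 16, 23, 32, 46, 92, 184, 368, 736]. For each d | 736:
  d = 1: Id(1) · d(736/1) = 1 · 12 = 12
  d = 2: Id(2) · d(736/2) = 2 · 10 = 20
  d = 4: Id(4) · d(736/4) = 4 · 8 = 32
  d = 8: Id(8) · d(736/8) = 8 · 6 = 48
  d = 16: Id(16) · d(736/16) = 16 · 4 = 64
  d = 23: Id(23) · d(736/23) = 23 · 6 = 138
  d = 32: Id(32) · d(736/32) = 32 · 2 = 64
  d = 46: Id(46) · d(736/46) = 46 · 5 = 230
  d = 92: Id(92) · d(736/92) = 92 · 4 = 368
  d = 184: Id(184) · d(736/184) = 184 · 3 = 552
  d = 368: Id(368) · d(736/368) = 368 · 2 = 736
  d = 736: Id(736) · d(736/736) = 736 · 1 = 736
Summing: (Id * d)(736) = 12 + 20 + 32 + 48 + 64 + 138 + 64 + 230 + 368 + 552 + 736 + 736 = 3000.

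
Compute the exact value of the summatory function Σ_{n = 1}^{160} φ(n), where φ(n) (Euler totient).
Σ_{n ≤ 160} φ(n) = 7806

Compute φ(n) for each 1 ≤ n ≤ 160: φ(1) = 1, φ(2) = 1, φ(3) = 2, φ(4) = 2, φ(5) = 4, φ(6) = 2, φ(7) = 6, φ(8) = 4, φ(9) = 6, φ(10) = 4, φ(11) = 10, φ(12) = 4, φ(13) = 12, φ(14) = 6, φ(15) = 8, φ(16) = 8, φ(17) = 16, φ(18) = 6, φ(19) = 18, φ(20) = 8, φ(21) = 12, φ(22) = 10, φ(23) = 22, φ(24) = 8, φ(25) = 20, φ(26) = 12, φ(27) = 18, φ(28) = 12, φ(29) = 28, φ(30) = 8, φ(31) = 30, φ(32) = 16, φ(33) = 20, φ(34) = 16, φ(35) = 24, φ(36) = 12, φ(37) = 36, φ(38) = 18, φ(39) = 24, φ(40) = 16, φ(41) = 40, φ(42) = 12, φ(43) = 42, φ(44) = 20, φ(45) = 24, φ(46) = 22, φ(47) = 46, φ(48) = 16, φ(49) = 42, φ(50) = 20, φ(51) = 32, φ(52) = 24, φ(53) = 52, φ(54) = 18, φ(55) = 40, φ(56) = 24, φ(57) = 36, φ(58) = 28, φ(59) = 58, φ(60) = 16, φ(61) = 60, φ(62) = 30, φ(63) = 36, φ(64) = 32, φ(65) = 48, φ(66) = 20, φ(67) = 66, φ(68) = 32, φ(69) = 44, φ(70) = 24, φ(71) = 70, φ(72) = 24, φ(73) = 72, φ(74) = 36, φ(75) = 40, φ(76) = 36, φ(77) = 60, φ(78) = 24, φ(79) = 78, φ(80) = 32, φ(81) = 54, φ(82) = 40, φ(83) = 82, φ(84) = 24, φ(85) = 64, φ(86) = 42, φ(87) = 56, φ(88) = 40, φ(89) = 88, φ(90) = 24, φ(91) = 72, φ(92) = 44, φ(93) = 60, φ(94) = 46, φ(95) = 72, φ(96) = 32, φ(97) = 96, φ(98) = 42, φ(99) = 60, φ(100) = 40, φ(101) = 100, φ(102) = 32, φ(103) = 102, φ(104) = 48, φ(105) = 48, φ(106) = 52, φ(107) = 106, φ(108) = 36, φ(109) = 108, φ(110) = 40, φ(111) = 72, φ(112) = 48, φ(113) = 112, φ(114) = 36, φ(115) = 88, φ(116) = 56, φ(117) = 72, φ(118) = 58, φ(119) = 96, φ(120) = 32, φ(121) = 110, φ(122) = 60, φ(123) = 80, φ(124) = 60, φ(125) = 100, φ(126) = 36, φ(127) = 126, φ(128) = 64, φ(129) = 84, φ(130) = 48, φ(131) = 130, φ(132) = 40, φ(133) = 108, φ(134) = 66, φ(135) = 72, φ(136) = 64, φ(137) = 136, φ(138) = 44, φ(139) = 138, φ(140) = 48, φ(141) = 92, φ(142) = 70, φ(143) = 120, φ(144) = 48, φ(145) = 112, φ(146) = 72, φ(147) = 84, φ(148) = 72, φ(149) = 148, φ(150) = 40, φ(151) = 150, φ(152) = 72, φ(153) = 96, φ(154) = 60, φ(155) = 120, φ(156) = 48, φ(157) = 156, φ(158) = 78, φ(159) = 104, φ(160) = 64. Summing all 160 values: 7806. (Average order: Σ_{n ≤ x} φ(n) ~ (3/π²) x². For x = 160, (3/π²)·160² ≈ 7781.47.)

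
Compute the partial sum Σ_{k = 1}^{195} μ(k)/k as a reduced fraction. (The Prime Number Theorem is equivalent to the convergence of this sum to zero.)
Σ μ(k)/k = -43277238338814707352435871087729404219364080007991120795068950289487278357/2094340804123062964635950016266159511607730554966537454865305011530672742866

Values of μ(k) for 1 ≤ k ≤ 195: μ(1) = 1, μ(2) = -1, μ(3) = -1, μ(5) = -1, μ(6) = 1, μ(7) = -1, μ(10) = 1, μ(11) = -1, μ(13) = -1, μ(14) = 1, μ(15) = 1, μ(17) = -1, μ(19) = -1, μ(21) = 1, μ(22) = 1, μ(23) = -1, μ(26) = 1, μ(29) = -1, μ(30) = -1, μ(31) = -1, μ(33) = 1, μ(34) = 1, μ(35) = 1, μ(37) = -1, μ(38) = 1, μ(39) = 1, μ(41) = -1, μ(42) = -1, μ(43) = -1, μ(46) = 1, μ(47) = -1, μ(51) = 1, μ(53) = -1, μ(55) = 1, μ(57) = 1, μ(58) = 1, μ(59) = -1, μ(61) = -1, μ(62) = 1, μ(65) = 1, μ(66) = -1, μ(67) = -1, μ(69) = 1, μ(70) = -1, μ(71) = -1, μ(73) = -1, μ(74) = 1, μ(77) = 1, μ(78) = -1, μ(79) = -1, μ(82) = 1, μ(83) = -1, μ(85) = 1, μ(86) = 1, μ(87) = 1, μ(89) = -1, μ(91) = 1, μ(93) = 1, μ(94) = 1, μ(95) = 1, μ(97) = -1, μ(101) = -1, μ(102) = -1, μ(103) = -1, μ(105) = -1, μ(106) = 1, μ(107) = -1, μ(109) = -1, μ(110) = -1, μ(111) = 1, μ(113) = -1, μ(114) = -1, μ(115) = 1, μ(118) = 1, μ(119) = 1, μ(122) = 1, μ(123) = 1, μ(127) = -1, μ(129) = 1, μ(130) = -1, μ(131) = -1, μ(133) = 1, μ(134) = 1, μ(137) = -1, μ(138) = -1, μ(139) = -1, μ(141) = 1, μ(142) = 1, μ(143) = 1, μ(145) = 1, μ(146) = 1, μ(149) = -1, μ(151) = -1, μ(154) = -1, μ(155) = 1, μ(157) = -1, μ(158) = 1, μ(159) = 1, μ(161) = 1, μ(163) = -1, μ(165) = -1, μ(166) = 1, μ(167) = -1, μ(170) = -1, μ(173) = -1, μ(174) = -1, μ(177) = 1, μ(178) = 1, μ(179) = -1, μ(181) = -1, μ(182) = -1, μ(183) = 1, μ(185) = 1, μ(186) = -1, μ(187) = 1, μ(190) = -1, μ(191) = -1, μ(193) = -1, μ(194) = 1, μ(195) = -1, with μ = 0 on non-squarefree integers. Summing μ(k)/k for k where μ(k) ≠ 0 gives -43277238338814707352435871087729404219364080007991120795068950289487278357/2094340804123062964635950016266159511607730554966537454865305011530672742866 ≈ -0.0207. (PNT ⟺ this sum → 0 as n → ∞.)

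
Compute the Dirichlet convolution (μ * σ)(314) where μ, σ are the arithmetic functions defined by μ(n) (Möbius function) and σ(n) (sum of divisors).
(μ * σ)(314) = 314

Divisors of 314: [1, 2, 157, 314]. For each d | 314:
  d = 1: μ(1) · σ(314/1) = 1 · 474 = 474
  d = 2: μ(2) · σ(314/2) = -1 · 158 = -158
  d = 157: μ(157) · σ(314/157) = -1 · 3 = -3
  d = 314: μ(314) · σ(314/314) = 1 · 1 = 1
Summing: (μ * σ)(314) = 474 + -158 + -3 + 1 = 314.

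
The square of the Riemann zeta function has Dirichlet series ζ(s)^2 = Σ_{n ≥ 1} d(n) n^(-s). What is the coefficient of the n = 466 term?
d(466) = 4

ζ(s)^2 = (Σ 1/m^s)(Σ 1/k^s). The coefficient of 1/n^s in the product is the number of ordered pairs (m, k) with mk = n, which equals d(n). For n = 466, divisors are [1, 2, 233, 466], so d(466) = 4.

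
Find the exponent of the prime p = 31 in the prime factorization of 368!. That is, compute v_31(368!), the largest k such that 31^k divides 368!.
v_31(368!) = 11

Legendre's formula: v_p(n!) = Σ_{k ≥ 1} ⌊n / p^k⌋. For p = 31, n = 368, the terms are:
  ⌊368/31^1⌋ = ⌊368/31⌋ = 11
(the next term ⌊368/31^2⌋ = 0, terminating the sum). Summing: v_31(368!) = 11 = 11.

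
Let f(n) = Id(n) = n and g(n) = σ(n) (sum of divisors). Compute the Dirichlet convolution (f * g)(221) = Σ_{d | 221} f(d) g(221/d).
(Id * σ)(221) = 945

Divisors of 221: [1, 13, 17, 221]. For each d | 221:
  d = 1: Id(1) · σ(221/1) = 1 · 252 = 252
  d = 13: Id(13) · σ(221/13) = 13 · 18 = 234
  d = 17: Id(17) · σ(221/17) = 17 · 14 = 238
  d = 221: Id(221) · σ(221/221) = 221 · 1 = 221
Summing: (Id * σ)(221) = 252 + 234 + 238 + 221 = 945.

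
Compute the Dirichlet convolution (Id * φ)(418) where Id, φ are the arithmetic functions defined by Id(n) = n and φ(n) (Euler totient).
(Id * φ)(418) = 2331

Divisors of 418: [1, 2, 11, 19, 22, 38, 209, 418]. For each d | 418:
  d = 1: Id(1) · φ(418/1) = 1 · 180 = 180
  d = 2: Id(2) · φ(418/2) = 2 · 180 = 360
  d = 11: Id(11) · φ(418/11) = 11 · 18 = 198
  d = 19: Id(19) · φ(418/19) = 19 · 10 = 190
  d = 22: Id(22) · φ(418/22) = 22 · 18 = 396
  d = 38: Id(38) · φ(418/38) = 38 · 10 = 380
  d = 209: Id(209) · φ(418/209) = 209 · 1 = 209
  d = 418: Id(418) · φ(418/418) = 418 · 1 = 418
Summing: (Id * φ)(418) = 180 + 360 + 198 + 190 + 396 + 380 + 209 + 418 = 2331.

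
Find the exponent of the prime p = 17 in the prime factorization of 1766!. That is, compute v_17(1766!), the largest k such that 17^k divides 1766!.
v_17(1766!) = 109

Legendre's formula: v_p(n!) = Σ_{k ≥ 1} ⌊n / p^k⌋. For p = 17, n = 1766, the terms are:
  ⌊1766/17^1⌋ = ⌊1766/17⌋ = 103
  ⌊1766/17^2⌋ = ⌊1766/289⌋ = 6
(the next term ⌊1766/17^3⌋ = 0, terminating the sum). Summing: v_17(1766!) = 103 + 6 = 109.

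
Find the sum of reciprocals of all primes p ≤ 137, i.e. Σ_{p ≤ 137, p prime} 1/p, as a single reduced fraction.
Σ 1/p = 134916993045244813891851972880537444693266047783313727/72047817630210000485677936198920432067383702541010310

π(137) = 33, so the primes ≤ 137 are [2, 3, 5, 7, 11, 13, 17, 19, 23, 29, 31, 37, 41, 43, 47, 53, 59, 61, 67, 71, 73, 79, 83, 89, 97, 101, 103, 107, 109, 113, 127, 131, 137]. Summing 1/p over these primes: 134916993045244813891851972880537444693266047783313727/72047817630210000485677936198920432067383702541010310 ≈ 1.8726. Mertens estimate ln ln(137) + 0.2615 ≈ 1.8548.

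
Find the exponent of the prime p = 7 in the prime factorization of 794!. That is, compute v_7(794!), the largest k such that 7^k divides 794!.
v_7(794!) = 131

Legendre's formula: v_p(n!) = Σ_{k ≥ 1} ⌊n / p^k⌋. For p = 7, n = 794, the terms are:
  ⌊794/7^1⌋ = ⌊794/7⌋ = 113
  ⌊794/7^2⌋ = ⌊794/49⌋ = 16
  ⌊794/7^3⌋ = ⌊794/343⌋ = 2
(the next term ⌊794/7^4⌋ = 0, terminating the sum). Summing: v_7(794!) = 113 + 16 + 2 = 131.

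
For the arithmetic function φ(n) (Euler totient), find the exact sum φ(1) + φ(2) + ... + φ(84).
Σ_{n ≤ 84} φ(n) = 2166

Compute φ(n) for each 1 ≤ n ≤ 84: φ(1) = 1, φ(2) = 1, φ(3) = 2, φ(4) = 2, φ(5) = 4, φ(6) = 2, φ(7) = 6, φ(8) = 4, φ(9) = 6, φ(10) = 4, φ(11) = 10, φ(12) = 4, φ(13) = 12, φ(14) = 6, φ(15) = 8, φ(16) = 8, φ(17) = 16, φ(18) = 6, φ(19) = 18, φ(20) = 8, φ(21) = 12, φ(22) = 10, φ(23) = 22, φ(24) = 8, φ(25) = 20, φ(26) = 12, φ(27) = 18, φ(28) = 12, φ(29) = 28, φ(30) = 8, φ(31) = 30, φ(32) = 16, φ(33) = 20, φ(34) = 16, φ(35) = 24, φ(36) = 12, φ(37) = 36, φ(38) = 18, φ(39) = 24, φ(40) = 16, φ(41) = 40, φ(42) = 12, φ(43) = 42, φ(44) = 20, φ(45) = 24, φ(46) = 22, φ(47) = 46, φ(48) = 16, φ(49) = 42, φ(50) = 20, φ(51) = 32, φ(52) = 24, φ(53) = 52, φ(54) = 18, φ(55) = 40, φ(56) = 24, φ(57) = 36, φ(58) = 28, φ(59) = 58, φ(60) = 16, φ(61) = 60, φ(62) = 30, φ(63) = 36, φ(64) = 32, φ(65) = 48, φ(66) = 20, φ(67) = 66, φ(68) = 32, φ(69) = 44, φ(70) = 24, φ(71) = 70, φ(72) = 24, φ(73) = 72, φ(74) = 36, φ(75) = 40, φ(76) = 36, φ(77) = 60, φ(78) = 24, φ(79) = 78, φ(80) = 32, φ(81) = 54, φ(82) = 40, φ(83) = 82, φ(84) = 24. Summing all 84 values: 2166. (Average order: Σ_{n ≤ x} φ(n) ~ (3/π²) x². For x = 84, (3/π²)·84² ≈ 2144.77.)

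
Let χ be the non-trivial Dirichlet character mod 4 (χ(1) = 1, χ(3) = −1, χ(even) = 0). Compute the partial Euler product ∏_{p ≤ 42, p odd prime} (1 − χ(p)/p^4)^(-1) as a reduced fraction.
∏ = 432087862418865343553833546534281744421/436917989841417958707951316628574044160

The odd primes p ≤ 42 are [3, 5, 7, 11, 13, 17, 19, 23, 29, 31, 37, 41]. For each, χ(p) = 1 if p ≡ 1 mod 4, χ(p) = −1 if p ≡ 3 mod 4. Taking (1 − χ(p)/p^4)^(-1) = p^4/(p^4 − χ(p)): (1 − (-1)/3^4)^(-1) · (1 − (1)/5^4)^(-1) · (1 − (-1)/7^4)^(-1) · (1 − (-1)/11^4)^(-1) · (1 − (1)/13^4)^(-1) · (1 − (1)/17^4)^(-1) · (1 − (-1)/19^4)^(-1) · (1 − (-1)/23^4)^(-1) · (1 − (1)/29^4)^(-1) · (1 − (-1)/31^4)^(-1) · (1 − (1)/37^4)^(-1) · (1 − (1)/41^4)^(-1) = 432087862418865343553833546534281744421/436917989841417958707951316628574044160.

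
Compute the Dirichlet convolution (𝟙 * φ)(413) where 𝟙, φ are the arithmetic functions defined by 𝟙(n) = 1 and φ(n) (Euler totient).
(𝟙 * φ)(413) = 413

Divisors of 413: [1, 7, 59, 413]. For each d | 413:
  d = 1: 𝟙(1) · φ(413/1) = 1 · 348 = 348
  d = 7: 𝟙(7) · φ(413/7) = 1 · 58 = 58
  d = 59: 𝟙(59) · φ(413/59) = 1 · 6 = 6
  d = 413: 𝟙(413) · φ(413/413) = 1 · 1 = 1
Summing: (𝟙 * φ)(413) = 348 + 58 + 6 + 1 = 413.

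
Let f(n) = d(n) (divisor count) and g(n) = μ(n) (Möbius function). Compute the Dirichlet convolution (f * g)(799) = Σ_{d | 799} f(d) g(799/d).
(d * μ)(799) = 1

Divisors of 799: [1, 17, 47, 799]. For each d | 799:
  d = 1: d(1) · μ(799/1) = 1 · 1 = 1
  d = 17: d(17) · μ(799/17) = 2 · -1 = -2
  d = 47: d(47) · μ(799/47) = 2 · -1 = -2
  d = 799: d(799) · μ(799/799) = 4 · 1 = 4
Summing: (d * μ)(799) = 1 + -2 + -2 + 4 = 1.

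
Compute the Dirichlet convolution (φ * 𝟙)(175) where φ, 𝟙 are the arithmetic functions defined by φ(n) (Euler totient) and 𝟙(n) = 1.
(φ * 𝟙)(175) = 175

Divisors of 175: [1, 5, 7, 25, 35, 175]. For each d | 175:
  d = 1: φ(1) · 𝟙(175/1) = 1 · 1 = 1
  d = 5: φ(5) · 𝟙(175/5) = 4 · 1 = 4
  d = 7: φ(7) · 𝟙(175/7) = 6 · 1 = 6
  d = 25: φ(25) · 𝟙(175/25) = 20 · 1 = 20
  d = 35: φ(35) · 𝟙(175/35) = 24 · 1 = 24
  d = 175: φ(175) · 𝟙(175/175) = 120 · 1 = 120
Summing: (φ * 𝟙)(175) = 1 + 4 + 6 + 20 + 24 + 120 = 175.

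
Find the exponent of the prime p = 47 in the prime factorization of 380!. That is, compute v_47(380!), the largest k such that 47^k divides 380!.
v_47(380!) = 8

Legendre's formula: v_p(n!) = Σ_{k ≥ 1} ⌊n / p^k⌋. For p = 47, n = 380, the terms are:
  ⌊380/47^1⌋ = ⌊380/47⌋ = 8
(the next term ⌊380/47^2⌋ = 0, terminating the sum). Summing: v_47(380!) = 8 = 8.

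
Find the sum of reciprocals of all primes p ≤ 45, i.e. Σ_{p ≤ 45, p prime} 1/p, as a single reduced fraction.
Σ 1/p = 21460568175640361/13082761331670030

π(45) = 14, so the primes ≤ 45 are [2, 3, 5, 7, 11, 13, 17, 19, 23, 29, 31, 37, 41, 43]. Summing 1/p over these primes: 21460568175640361/13082761331670030 ≈ 1.6404. Mertens estimate ln ln(45) + 0.2615 ≈ 1.5983.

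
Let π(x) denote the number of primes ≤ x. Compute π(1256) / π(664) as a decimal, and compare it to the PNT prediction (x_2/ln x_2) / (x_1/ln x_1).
π(1256)/π(664) = 204/121 ≈ 1.6860;  PNT prediction ≈ 1.7226.

π(664) = 121 and π(1256) = 204, so π(1256)/π(664) ≈ 1.6860. The PNT-predicted ratio is (1256/ln(1256)) / (664/ln(664)) ≈ 1.7226. The two agree to within a few percent, as expected.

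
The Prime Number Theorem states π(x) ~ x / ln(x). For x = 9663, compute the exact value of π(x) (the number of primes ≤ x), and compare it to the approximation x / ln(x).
π(9663) = 1193;  x/ln(x) ≈ 1053.07;  relative error ≈ 11.73%.

Directly count primes up to 9663: π(9663) = 1193. The PNT approximation gives 9663/ln(9663) ≈ 9663/9.17606 ≈ 1053.07. Relative error (π(x) − x/ln(x)) / π(x) ≈ 11.73%; the approximation is known to undercount slightly (Li(x) is a better estimate).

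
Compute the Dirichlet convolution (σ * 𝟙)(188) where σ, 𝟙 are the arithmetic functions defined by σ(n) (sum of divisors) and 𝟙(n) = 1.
(σ * 𝟙)(188) = 539

Divisors of 188: [1, 2, 4, 47, 94, 188]. For each d | 188:
  d = 1: σ(1) · 𝟙(188/1) = 1 · 1 = 1
  d = 2: σ(2) · 𝟙(188/2) = 3 · 1 = 3
  d = 4: σ(4) · 𝟙(188/4) = 7 · 1 = 7
  d = 47: σ(47) · 𝟙(188/47) = 48 · 1 = 48
  d = 94: σ(94) · 𝟙(188/94) = 144 · 1 = 144
  d = 188: σ(188) · 𝟙(188/188) = 336 · 1 = 336
Summing: (σ * 𝟙)(188) = 1 + 3 + 7 + 48 + 144 + 336 = 539.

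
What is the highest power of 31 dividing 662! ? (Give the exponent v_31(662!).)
v_31(662!) = 21

Legendre's formula: v_p(n!) = Σ_{k ≥ 1} ⌊n / p^k⌋. For p = 31, n = 662, the terms are:
  ⌊662/31^1⌋ = ⌊662/31⌋ = 21
(the next term ⌊662/31^2⌋ = 0, terminating the sum). Summing: v_31(662!) = 21 = 21.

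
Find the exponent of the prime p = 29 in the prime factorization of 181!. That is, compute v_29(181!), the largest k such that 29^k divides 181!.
v_29(181!) = 6

Legendre's formula: v_p(n!) = Σ_{k ≥ 1} ⌊n / p^k⌋. For p = 29, n = 181, the terms are:
  ⌊181/29^1⌋ = ⌊181/29⌋ = 6
(the next term ⌊181/29^2⌋ = 0, terminating the sum). Summing: v_29(181!) = 6 = 6.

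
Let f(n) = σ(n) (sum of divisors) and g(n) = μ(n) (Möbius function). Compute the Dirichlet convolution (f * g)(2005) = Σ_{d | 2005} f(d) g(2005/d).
(σ * μ)(2005) = 2005

Divisors of 2005: [1, 5, 401, 2005]. For each d | 2005:
  d = 1: σ(1) · μ(2005/1) = 1 · 1 = 1
  d = 5: σ(5) · μ(2005/5) = 6 · -1 = -6
  d = 401: σ(401) · μ(2005/401) = 402 · -1 = -402
  d = 2005: σ(2005) · μ(2005/2005) = 2412 · 1 = 2412
Summing: (σ * μ)(2005) = 1 + -6 + -402 + 2412 = 2005.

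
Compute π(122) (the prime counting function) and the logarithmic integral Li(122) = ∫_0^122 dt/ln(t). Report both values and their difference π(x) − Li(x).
π(122) = 30;  Li(122) ≈ 34.80;  π(x) − Li(x) ≈ -4.80.

Direct count of primes ≤ 122 gives π(122) = 30. Numerical evaluation of the logarithmic integral gives Li(122) ≈ 34.80. The difference π(x) − Li(x) ≈ -4.80 is typically negative for small/moderate x (Li(x) overestimates), though Littlewood's theorem shows this sign changes infinitely often.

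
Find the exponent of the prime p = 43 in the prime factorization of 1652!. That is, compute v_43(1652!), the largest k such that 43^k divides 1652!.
v_43(1652!) = 38

Legendre's formula: v_p(n!) = Σ_{k ≥ 1} ⌊n / p^k⌋. For p = 43, n = 1652, the terms are:
  ⌊1652/43^1⌋ = ⌊1652/43⌋ = 38
(the next term ⌊1652/43^2⌋ = 0, terminating the sum). Summing: v_43(1652!) = 38 = 38.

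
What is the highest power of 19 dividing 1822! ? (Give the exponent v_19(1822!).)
v_19(1822!) = 100

Legendre's formula: v_p(n!) = Σ_{k ≥ 1} ⌊n / p^k⌋. For p = 19, n = 1822, the terms are:
  ⌊1822/19^1⌋ = ⌊1822/19⌋ = 95
  ⌊1822/19^2⌋ = ⌊1822/361⌋ = 5
(the next term ⌊1822/19^3⌋ = 0, terminating the sum). Summing: v_19(1822!) = 95 + 5 = 100.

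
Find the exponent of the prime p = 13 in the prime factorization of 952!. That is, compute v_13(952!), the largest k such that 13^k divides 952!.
v_13(952!) = 78

Legendre's formula: v_p(n!) = Σ_{k ≥ 1} ⌊n / p^k⌋. For p = 13, n = 952, the terms are:
  ⌊952/13^1⌋ = ⌊952/13⌋ = 73
  ⌊952/13^2⌋ = ⌊952/169⌋ = 5
(the next term ⌊952/13^3⌋ = 0, terminating the sum). Summing: v_13(952!) = 73 + 5 = 78.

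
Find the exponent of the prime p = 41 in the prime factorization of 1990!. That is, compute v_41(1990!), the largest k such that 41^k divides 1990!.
v_41(1990!) = 49

Legendre's formula: v_p(n!) = Σ_{k ≥ 1} ⌊n / p^k⌋. For p = 41, n = 1990, the terms are:
  ⌊1990/41^1⌋ = ⌊1990/41⌋ = 48
  ⌊1990/41^2⌋ = ⌊1990/1681⌋ = 1
(the next term ⌊1990/41^3⌋ = 0, terminating the sum). Summing: v_41(1990!) = 48 + 1 = 49.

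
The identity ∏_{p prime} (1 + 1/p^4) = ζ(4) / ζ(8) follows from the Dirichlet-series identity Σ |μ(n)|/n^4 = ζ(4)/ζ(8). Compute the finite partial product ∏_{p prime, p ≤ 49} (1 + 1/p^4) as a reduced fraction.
∏ = 47811026860845170938198805915402199301066734558460286583378224128/44354583229145063659978971326989541656878007876738536067589135625

The primes p ≤ 49 are [2, 3, 5, 7, 11, 13, 17, 19, 23, 29, 31, 37, 41, 43, 47]. For each, (1 + 1/p^4) = (p^4 + 1)/p^4. Multiplying these fractions over p ∈ [2, 3, 5, 7, 11, 13, 17, 19, 23, 29, 31, 37, 41, 43, 47] gives 47811026860845170938198805915402199301066734558460286583378224128/44354583229145063659978971326989541656878007876738536067589135625. (In the limit P → ∞ this tends to ζ(4)/ζ(8).)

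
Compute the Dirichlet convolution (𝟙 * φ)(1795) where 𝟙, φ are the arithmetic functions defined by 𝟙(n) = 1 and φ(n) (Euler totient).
(𝟙 * φ)(1795) = 1795

Divisors of 1795: [1, 5, 359, 1795]. For each d | 1795:
  d = 1: 𝟙(1) · φ(1795/1) = 1 · 1432 = 1432
  d = 5: 𝟙(5) · φ(1795/5) = 1 · 358 = 358
  d = 359: 𝟙(359) · φ(1795/359) = 1 · 4 = 4
  d = 1795: 𝟙(1795) · φ(1795/1795) = 1 · 1 = 1
Summing: (𝟙 * φ)(1795) = 1432 + 358 + 4 + 1 = 1795.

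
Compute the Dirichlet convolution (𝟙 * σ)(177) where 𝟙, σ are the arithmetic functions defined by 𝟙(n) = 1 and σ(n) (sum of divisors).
(𝟙 * σ)(177) = 305

Divisors of 177: [1, 3, 59, 177]. For each d | 177:
  d = 1: 𝟙(1) · σ(177/1) = 1 · 240 = 240
  d = 3: 𝟙(3) · σ(177/3) = 1 · 60 = 60
  d = 59: 𝟙(59) · σ(177/59) = 1 · 4 = 4
  d = 177: 𝟙(177) · σ(177/177) = 1 · 1 = 1
Summing: (𝟙 * σ)(177) = 240 + 60 + 4 + 1 = 305.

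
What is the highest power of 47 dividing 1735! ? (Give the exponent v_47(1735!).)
v_47(1735!) = 36

Legendre's formula: v_p(n!) = Σ_{k ≥ 1} ⌊n / p^k⌋. For p = 47, n = 1735, the terms are:
  ⌊1735/47^1⌋ = ⌊1735/47⌋ = 36
(the next term ⌊1735/47^2⌋ = 0, terminating the sum). Summing: v_47(1735!) = 36 = 36.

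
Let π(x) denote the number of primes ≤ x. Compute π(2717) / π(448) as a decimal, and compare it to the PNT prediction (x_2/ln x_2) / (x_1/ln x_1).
π(2717)/π(448) = 396/86 ≈ 4.6047;  PNT prediction ≈ 4.6823.

π(448) = 86 and π(2717) = 396, so π(2717)/π(448) ≈ 4.6047. The PNT-predicted ratio is (2717/ln(2717)) / (448/ln(448)) ≈ 4.6823. The two agree to within a few percent, as expected.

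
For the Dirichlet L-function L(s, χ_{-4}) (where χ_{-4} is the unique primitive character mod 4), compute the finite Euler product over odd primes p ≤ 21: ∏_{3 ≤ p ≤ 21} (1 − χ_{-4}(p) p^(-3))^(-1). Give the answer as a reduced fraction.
∏ = 2463517706231725/2542314678779904

The odd primes p ≤ 21 are [3, 5, 7, 11, 13, 17, 19]. For each, χ(p) = 1 if p ≡ 1 mod 4, χ(p) = −1 if p ≡ 3 mod 4. Taking (1 − χ(p)/p^3)^(-1) = p^3/(p^3 − χ(p)): (1 − (-1)/3^3)^(-1) · (1 − (1)/5^3)^(-1) · (1 − (-1)/7^3)^(-1) · (1 − (-1)/11^3)^(-1) · (1 − (1)/13^3)^(-1) · (1 − (1)/17^3)^(-1) · (1 − (-1)/19^3)^(-1) = 2463517706231725/2542314678779904.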